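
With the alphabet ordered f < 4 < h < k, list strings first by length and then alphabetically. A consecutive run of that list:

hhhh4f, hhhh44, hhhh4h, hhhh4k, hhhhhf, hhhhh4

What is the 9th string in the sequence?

Stepping forward 3 times from hhhhh4: hhhhh4 → hhhhhh → hhhhhk, then the target.

hhhhkf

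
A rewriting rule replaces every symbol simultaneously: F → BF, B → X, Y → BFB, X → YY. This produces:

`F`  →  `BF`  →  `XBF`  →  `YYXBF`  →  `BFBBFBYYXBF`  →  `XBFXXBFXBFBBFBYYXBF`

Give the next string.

φ(XBFXXBFXBFBBFBYYXBF) expands symbol-by-symbol to YY X BF YY YY X BF YY X BF X X BF X BFB BFB YY X BF; joining the 19 pieces gives the next term.

YYXBFYYYYXBFYYXBFXXBFXBFBBFBYYXBF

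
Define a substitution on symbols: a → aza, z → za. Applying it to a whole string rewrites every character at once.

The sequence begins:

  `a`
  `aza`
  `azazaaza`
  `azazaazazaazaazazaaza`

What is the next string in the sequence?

azazaazazaazaazazaazazaazaazazaazaazazaazazaazaazazaaza

Replace each of the 21 characters of azazaazazaazaazazaaza in place — aza za aza za aza aza za aza za aza aza za aza aza za aza za aza aza za aza — and concatenate.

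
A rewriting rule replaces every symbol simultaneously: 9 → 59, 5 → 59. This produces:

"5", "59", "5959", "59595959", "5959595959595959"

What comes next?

Rewriting the 16 symbols of 5959595959595959 one by one yields 59 59 59 59 59 59 59 59 59 59 59 59 59 59 59 59; concatenated:

59595959595959595959595959595959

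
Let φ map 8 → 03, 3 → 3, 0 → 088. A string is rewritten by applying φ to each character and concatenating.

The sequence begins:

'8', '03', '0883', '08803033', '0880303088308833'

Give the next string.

Rewriting the 16 symbols of 0880303088308833 one by one yields 088 03 03 088 3 088 3 088 03 03 3 088 03 03 3 3; concatenated:

08803030883088308803033088030333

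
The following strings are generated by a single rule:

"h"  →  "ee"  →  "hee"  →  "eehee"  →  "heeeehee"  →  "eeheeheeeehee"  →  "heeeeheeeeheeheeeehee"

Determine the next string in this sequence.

This is a Fibonacci-style word recurrence s(k) = s(k−2)·s(k−1): e.g. h·ee = hee.
The next term joins eeheeheeeehee and heeeeheeeeheeheeeehee.

eeheeheeeeheeheeeeheeeeheeheeeehee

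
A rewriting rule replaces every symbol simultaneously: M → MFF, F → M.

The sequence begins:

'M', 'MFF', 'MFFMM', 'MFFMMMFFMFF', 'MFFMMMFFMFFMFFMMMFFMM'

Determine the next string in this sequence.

Replace each of the 21 characters of MFFMMMFFMFFMFFMMMFFMM in place — MFF M M MFF MFF MFF M M MFF M M MFF M M MFF MFF MFF M M MFF MFF — and concatenate.

MFFMMMFFMFFMFFMMMFFMMMFFMMMFFMFFMFFMMMFFMFF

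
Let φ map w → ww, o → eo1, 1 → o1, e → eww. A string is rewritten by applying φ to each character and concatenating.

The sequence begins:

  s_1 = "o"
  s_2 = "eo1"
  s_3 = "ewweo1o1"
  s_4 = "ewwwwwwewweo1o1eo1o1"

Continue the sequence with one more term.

Rewriting the 20 symbols of ewwwwwwewweo1o1eo1o1 one by one yields eww ww ww ww ww ww ww eww ww ww eww eo1 o1 eo1 o1 eww eo1 o1 eo1 o1; concatenated:

ewwwwwwwwwwwwwwewwwwwwewweo1o1eo1o1ewweo1o1eo1o1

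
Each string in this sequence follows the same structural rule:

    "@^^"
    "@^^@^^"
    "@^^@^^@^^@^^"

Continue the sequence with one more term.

s(k+1) = s(k)·s(k) — each term doubles the last.
Doubling @^^@^^@^^@^^:

@^^@^^@^^@^^@^^@^^@^^@^^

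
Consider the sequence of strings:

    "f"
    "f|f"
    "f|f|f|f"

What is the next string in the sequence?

s(k+1) = s(k)·|·s(k) — each term doubles the last with '|' between the halves.
Doubling f|f|f|f with '|' between the halves:

f|f|f|f|f|f|f|f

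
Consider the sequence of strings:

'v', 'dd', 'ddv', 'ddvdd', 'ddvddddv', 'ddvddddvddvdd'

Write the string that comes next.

This is a Fibonacci-style word recurrence s(k) = s(k−1)·s(k−2): e.g. dd·v = ddv.
So term 7 is ddvddddvddvdd·ddvddddv.

ddvddddvddvddddvddddv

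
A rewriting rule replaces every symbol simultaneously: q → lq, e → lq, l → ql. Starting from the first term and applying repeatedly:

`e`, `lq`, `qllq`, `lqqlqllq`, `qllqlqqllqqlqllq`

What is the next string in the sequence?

Rewriting the 16 symbols of qllqlqqllqqlqllq one by one yields lq ql ql lq ql lq lq ql ql lq lq ql lq ql ql lq; concatenated:

lqqlqllqqllqlqqlqllqlqqllqqlqllq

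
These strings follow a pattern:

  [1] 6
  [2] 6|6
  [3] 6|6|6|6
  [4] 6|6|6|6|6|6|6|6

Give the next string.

6|6|6|6|6|6|6|6|6|6|6|6|6|6|6|6

Every step duplicates the string with '|' between the halves.
So the next term is two copies of 6|6|6|6|6|6|6|6 with '|' between the halves.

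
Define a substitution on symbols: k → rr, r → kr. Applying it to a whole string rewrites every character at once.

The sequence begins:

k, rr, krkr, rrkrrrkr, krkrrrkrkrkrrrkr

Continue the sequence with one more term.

Replace each of the 16 characters of krkrrrkrkrkrrrkr in place — rr kr rr kr kr kr rr kr rr kr rr kr kr kr rr kr — and concatenate.

rrkrrrkrkrkrrrkrrrkrrrkrkrkrrrkr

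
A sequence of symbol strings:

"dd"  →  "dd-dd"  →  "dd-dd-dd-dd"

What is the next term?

dd-dd-dd-dd-dd-dd-dd-dd

Each string is two copies of the previous one joined by '-'.
So the next term is two copies of dd-dd-dd-dd with '-' between the halves.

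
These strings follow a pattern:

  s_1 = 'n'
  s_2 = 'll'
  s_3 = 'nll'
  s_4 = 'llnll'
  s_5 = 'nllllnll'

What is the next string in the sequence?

llnllnllllnll

From term 3 onward, concatenate the second-to-last term with the last: n·ll = nll, ll·nll = llnll, …
The next term joins llnll and nllllnll.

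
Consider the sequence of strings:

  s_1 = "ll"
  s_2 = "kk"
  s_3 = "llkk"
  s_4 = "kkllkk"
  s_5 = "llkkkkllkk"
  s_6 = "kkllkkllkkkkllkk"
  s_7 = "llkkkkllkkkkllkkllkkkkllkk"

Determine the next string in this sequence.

kkllkkllkkkkllkkllkkkkllkkkkllkkllkkkkllkk

From term 3 onward, concatenate the second-to-last term with the last: ll·kk = llkk, kk·llkk = kkllkk, …
Continuing: kkllkkllkkkkllkk · llkkkkllkkkkllkkllkkkkllkk gives term 8.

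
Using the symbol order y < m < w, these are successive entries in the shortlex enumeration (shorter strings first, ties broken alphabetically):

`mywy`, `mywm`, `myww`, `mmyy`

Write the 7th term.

Stepping forward 3 times from mmyy: mmyy → mmym → mmyw, then the target.

mmmy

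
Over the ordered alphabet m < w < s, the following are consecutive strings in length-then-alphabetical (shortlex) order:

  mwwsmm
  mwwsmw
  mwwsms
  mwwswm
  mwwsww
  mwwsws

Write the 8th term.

mwwssw

Advancing 2 positions from mwwsws through mwwsws → mwwssm reaches term 8.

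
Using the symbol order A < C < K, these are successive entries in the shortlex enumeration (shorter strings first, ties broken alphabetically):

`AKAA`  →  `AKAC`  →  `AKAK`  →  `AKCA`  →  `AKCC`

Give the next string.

Find the rightmost character of AKCC below K, bump it to the next letter, and reset everything to its right to A.

AKCK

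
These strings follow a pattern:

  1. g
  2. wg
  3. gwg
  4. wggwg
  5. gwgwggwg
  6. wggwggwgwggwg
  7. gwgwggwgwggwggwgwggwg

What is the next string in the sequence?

Each term (from the third on) is the two preceding terms concatenated in order: term 3 = g·wg = gwg.
The next term joins wggwggwgwggwg and gwgwggwgwggwggwgwggwg.

wggwggwgwggwggwgwggwgwggwggwgwggwg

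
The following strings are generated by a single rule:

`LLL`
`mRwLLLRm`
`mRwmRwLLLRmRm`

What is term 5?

Every step adds mRw to the front and Rm to the end of the previous string.
From mRwmRwLLLRmRm, 2 further steps: mRwmRwLLLRmRm → mRwmRwmRwLLLRmRmRm → (answer).

mRwmRwmRwmRwLLLRmRmRmRm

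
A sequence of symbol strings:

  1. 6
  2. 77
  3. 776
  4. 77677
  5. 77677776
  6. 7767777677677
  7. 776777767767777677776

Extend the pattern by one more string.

7767777677677776777767767777677677

From term 3 onward, concatenate the last term with the second-to-last: 77·6 = 776, 776·77 = 77677, …
So term 8 is 776777767767777677776·7767777677677.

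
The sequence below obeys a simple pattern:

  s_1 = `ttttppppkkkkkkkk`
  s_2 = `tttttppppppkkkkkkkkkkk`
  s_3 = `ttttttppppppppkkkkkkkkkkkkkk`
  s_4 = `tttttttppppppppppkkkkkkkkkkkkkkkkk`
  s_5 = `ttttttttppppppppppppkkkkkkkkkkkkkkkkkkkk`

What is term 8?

Each string has the form t^{n+2} p^{2n} k^{3n+2}, where the shown terms are n = 2, 3, 4, 5, 6.
For term 8, n = 9, so the run lengths are 11, 18, 29.

tttttttttttppppppppppppppppppkkkkkkkkkkkkkkkkkkkkkkkkkkkkk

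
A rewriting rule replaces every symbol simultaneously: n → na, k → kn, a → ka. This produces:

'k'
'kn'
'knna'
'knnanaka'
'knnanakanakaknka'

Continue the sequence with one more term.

knnanakanakaknkanakaknkaknnaknka

Applying the rule to each of the 16 symbols of knnanakanakaknka gives the pieces kn na na ka na ka kn ka na ka kn ka kn na kn ka, which concatenate to the answer.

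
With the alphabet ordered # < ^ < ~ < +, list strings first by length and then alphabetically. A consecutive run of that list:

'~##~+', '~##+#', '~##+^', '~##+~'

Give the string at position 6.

Stepping forward 2 times from ~##+~: ~##+~ → ~##++, then the target.

~#^##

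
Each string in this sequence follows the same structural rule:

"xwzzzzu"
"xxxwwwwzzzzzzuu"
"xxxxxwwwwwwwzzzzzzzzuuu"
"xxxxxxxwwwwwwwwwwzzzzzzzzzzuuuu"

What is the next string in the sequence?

xxxxxxxxxwwwwwwwwwwwwwzzzzzzzzzzzzuuuuu

Reading off run lengths: x runs 1, 3, 5, 7; w runs 1, 4, 7, 10; z runs 4, 6, 8, 10; u runs 1, 2, 3, 4 — each is linear in n (n = 1, 2, …).
At n = 5 the blocks have lengths 9, 13, 12, 5.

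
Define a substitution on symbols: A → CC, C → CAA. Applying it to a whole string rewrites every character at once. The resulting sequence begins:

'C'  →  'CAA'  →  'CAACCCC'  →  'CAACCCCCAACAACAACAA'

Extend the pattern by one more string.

Rewriting the 19 symbols of CAACCCCCAACAACAACAA one by one yields CAA CC CC CAA CAA CAA CAA CAA CC CC CAA CC CC CAA CC CC CAA CC CC; concatenated:

CAACCCCCAACAACAACAACAACCCCCAACCCCCAACCCCCAACCCC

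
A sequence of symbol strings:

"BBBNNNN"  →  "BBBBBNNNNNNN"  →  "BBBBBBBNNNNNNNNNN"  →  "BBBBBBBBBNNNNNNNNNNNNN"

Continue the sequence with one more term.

Term n consists of 2n+1 B's, followed by 3n+1 N's (n = 1, 2, …).
At n = 5 the blocks have lengths 11, 16.

BBBBBBBBBBBNNNNNNNNNNNNNNNN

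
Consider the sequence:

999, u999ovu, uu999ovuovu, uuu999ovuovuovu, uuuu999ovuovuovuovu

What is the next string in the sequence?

Each term wraps the previous one in u on the left and ovu on the right.
Applying this once more to uuuu999ovuovuovuovu:

uuuuu999ovuovuovuovuovu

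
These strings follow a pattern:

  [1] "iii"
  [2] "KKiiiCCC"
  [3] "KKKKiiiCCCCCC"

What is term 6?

KKKKKKKKKKiiiCCCCCCCCCCCCCCC

Each term wraps the previous one in KK on the left and CCC on the right.
From KKKKiiiCCCCCC, 3 further steps: KKKKiiiCCCCCC → KKKKKKiiiCCCCCCCCC → KKKKKKKKiiiCCCCCCCCCCCC → (answer).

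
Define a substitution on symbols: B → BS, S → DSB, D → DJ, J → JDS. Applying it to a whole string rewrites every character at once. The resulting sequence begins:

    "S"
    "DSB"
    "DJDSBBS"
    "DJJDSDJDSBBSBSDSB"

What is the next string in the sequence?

DJJDSJDSDJDSBDJJDSDJDSBBSBSDSBBSDSBDJDSBBS

φ(DJJDSDJDSBBSBSDSB) expands symbol-by-symbol to DJ JDS JDS DJ DSB DJ JDS DJ DSB BS BS DSB BS DSB DJ DSB BS; joining the 17 pieces gives the next term.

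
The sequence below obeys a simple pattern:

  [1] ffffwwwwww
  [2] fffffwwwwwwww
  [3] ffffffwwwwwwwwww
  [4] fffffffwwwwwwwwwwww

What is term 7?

The n-th term is n+1 f's then 2n w's, where the shown terms are n = 3, 4, 5, 6.
Setting n = 9 gives 10, 18 characters in each block.

ffffffffffwwwwwwwwwwwwwwwwww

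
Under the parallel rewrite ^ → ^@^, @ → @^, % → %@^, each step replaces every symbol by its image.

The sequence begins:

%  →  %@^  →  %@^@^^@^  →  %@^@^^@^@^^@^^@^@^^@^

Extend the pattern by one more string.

Replace each of the 21 characters of %@^@^^@^@^^@^^@^@^^@^ in place — %@^ @^ ^@^ @^ ^@^ ^@^ @^ ^@^ @^ ^@^ ^@^ @^ ^@^ ^@^ @^ ^@^ @^ ^@^ ^@^ @^ ^@^ — and concatenate.

%@^@^^@^@^^@^^@^@^^@^@^^@^^@^@^^@^^@^@^^@^@^^@^^@^@^^@^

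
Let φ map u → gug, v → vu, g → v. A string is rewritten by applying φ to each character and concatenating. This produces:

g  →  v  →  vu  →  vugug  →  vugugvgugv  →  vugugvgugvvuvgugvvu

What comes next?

vugugvgugvvuvgugvvuvugugvuvgugvvuvugug

Replace each of the 19 characters of vugugvgugvvuvgugvvu in place — vu gug v gug v vu v gug v vu vu gug vu v gug v vu vu gug — and concatenate.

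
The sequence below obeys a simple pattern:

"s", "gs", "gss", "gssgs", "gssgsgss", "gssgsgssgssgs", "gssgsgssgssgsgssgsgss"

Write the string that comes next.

gssgsgssgssgsgssgsgssgssgsgssgssgs

This is a Fibonacci-style word recurrence s(k) = s(k−1)·s(k−2): e.g. gs·s = gss.
Continuing: gssgsgssgssgsgssgsgss · gssgsgssgssgs gives term 8.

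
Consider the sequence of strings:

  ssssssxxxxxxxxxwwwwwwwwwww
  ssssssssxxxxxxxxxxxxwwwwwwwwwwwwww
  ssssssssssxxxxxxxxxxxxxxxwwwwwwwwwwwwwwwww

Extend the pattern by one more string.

Term n consists of 2n s's, followed by 3n x's, followed by 3n+2 w's, where the shown terms are n = 3, 4, 5.
For the next term, n = 6, so the run lengths are 12, 18, 20.

ssssssssssssxxxxxxxxxxxxxxxxxxwwwwwwwwwwwwwwwwwwww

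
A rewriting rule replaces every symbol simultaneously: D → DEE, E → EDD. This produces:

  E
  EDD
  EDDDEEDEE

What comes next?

EDDDEEDEEDEEEDDEDDDEEEDDEDD

Apply φ to EDDDEEDEE symbol by symbol: E→EDD, D→DEE, D→DEE, D→DEE, E→EDD, E→EDD, D→DEE, E→EDD, E→EDD; joined: EDD DEE DEE DEE EDD EDD DEE EDD EDD.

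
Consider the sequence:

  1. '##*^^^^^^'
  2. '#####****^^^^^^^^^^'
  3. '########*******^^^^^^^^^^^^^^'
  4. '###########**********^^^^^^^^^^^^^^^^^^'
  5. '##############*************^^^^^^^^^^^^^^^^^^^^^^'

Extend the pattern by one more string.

#################****************^^^^^^^^^^^^^^^^^^^^^^^^^^

Each string has the form #^{3n-1} *^{3n-2} ^^{4n+2} (n = 1, 2, …).
At n = 6 the blocks have lengths 17, 16, 26.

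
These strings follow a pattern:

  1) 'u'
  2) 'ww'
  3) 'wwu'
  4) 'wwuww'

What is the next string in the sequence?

Each term (from the third on) is the previous term followed by the one before it: term 3 = ww·u = wwu.
The next term joins wwuww and wwu.

wwuwwwwu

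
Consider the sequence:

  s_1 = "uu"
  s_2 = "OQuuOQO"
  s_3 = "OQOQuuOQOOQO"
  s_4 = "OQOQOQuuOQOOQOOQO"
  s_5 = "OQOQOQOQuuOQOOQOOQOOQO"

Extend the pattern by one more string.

OQOQOQOQOQuuOQOOQOOQOOQOOQO

s(k+1) = OQ·s(k)·OQO, so each term gains OQ as a prefix and OQO as a suffix.
One more step from OQOQOQOQuuOQOOQOOQOOQO gives the answer.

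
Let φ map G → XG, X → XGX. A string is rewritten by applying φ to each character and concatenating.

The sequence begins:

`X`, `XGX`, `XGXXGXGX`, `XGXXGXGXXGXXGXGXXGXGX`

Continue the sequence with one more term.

Rewriting the 21 symbols of XGXXGXGXXGXXGXGXXGXGX one by one yields XGX XG XGX XGX XG XGX XG XGX XGX XG XGX XGX XG XGX XG XGX XGX XG XGX XG XGX; concatenated:

XGXXGXGXXGXXGXGXXGXGXXGXXGXGXXGXXGXGXXGXGXXGXXGXGXXGXGX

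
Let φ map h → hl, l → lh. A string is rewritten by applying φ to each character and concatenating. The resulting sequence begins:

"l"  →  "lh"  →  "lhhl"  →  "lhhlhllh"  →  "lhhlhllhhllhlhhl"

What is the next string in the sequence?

Replace each of the 16 characters of lhhlhllhhllhlhhl in place — lh hl hl lh hl lh lh hl hl lh lh hl lh hl hl lh — and concatenate.

lhhlhllhhllhlhhlhllhlhhllhhlhllh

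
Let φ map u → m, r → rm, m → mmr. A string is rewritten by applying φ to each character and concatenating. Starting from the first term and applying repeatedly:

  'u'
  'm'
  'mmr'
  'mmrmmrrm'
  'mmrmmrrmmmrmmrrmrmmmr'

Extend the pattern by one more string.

mmrmmrrmmmrmmrrmrmmmrmmrmmrrmmmrmmrrmrmmmrrmmmrmmrmmrrm

Replace each of the 21 characters of mmrmmrrmmmrmmrrmrmmmr in place — mmr mmr rm mmr mmr rm rm mmr mmr mmr rm mmr mmr rm rm mmr rm mmr mmr mmr rm — and concatenate.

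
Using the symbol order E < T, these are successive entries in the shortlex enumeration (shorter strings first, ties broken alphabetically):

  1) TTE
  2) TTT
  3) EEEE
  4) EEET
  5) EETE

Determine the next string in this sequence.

EETT

The successor of EETE increments the rightmost position that isn't already T and resets every position after it to E.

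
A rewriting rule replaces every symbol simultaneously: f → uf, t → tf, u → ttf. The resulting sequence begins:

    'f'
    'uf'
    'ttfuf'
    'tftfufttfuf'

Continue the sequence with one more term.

Apply φ to tftfufttfuf symbol by symbol: t→tf, f→uf, t→tf, f→uf, u→ttf, f→uf, t→tf, t→tf, f→uf, u→ttf, f→uf; joined: tf uf tf uf ttf uf tf tf uf ttf uf.

tfuftfufttfuftftfufttfuf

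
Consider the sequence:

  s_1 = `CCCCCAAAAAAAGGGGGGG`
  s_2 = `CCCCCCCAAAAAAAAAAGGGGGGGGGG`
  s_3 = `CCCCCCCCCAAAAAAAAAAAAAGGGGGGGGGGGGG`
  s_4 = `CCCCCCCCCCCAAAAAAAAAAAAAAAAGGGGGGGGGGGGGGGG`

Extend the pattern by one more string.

CCCCCCCCCCCCCAAAAAAAAAAAAAAAAAAAGGGGGGGGGGGGGGGGGGG

Term n consists of 2n+1 C's, followed by 3n+1 A's, followed by 3n+1 G's, where the shown terms are n = 2, 3, 4, 5.
At n = 6 the blocks have lengths 13, 19, 19.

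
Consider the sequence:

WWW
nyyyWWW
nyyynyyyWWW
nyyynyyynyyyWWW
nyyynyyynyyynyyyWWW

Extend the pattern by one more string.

The strings grow by a fixed prefix nyyy each time.
Applying this once more to nyyynyyynyyynyyyWWW:

nyyynyyynyyynyyynyyyWWW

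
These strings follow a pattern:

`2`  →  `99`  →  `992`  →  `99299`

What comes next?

99299992

From term 3 onward, concatenate the last term with the second-to-last: 99·2 = 992, 992·99 = 99299, …
The next term joins 99299 and 992.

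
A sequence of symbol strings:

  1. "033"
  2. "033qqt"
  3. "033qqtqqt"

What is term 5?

The strings grow by a fixed suffix qqt each time.
From 033qqtqqt, 2 further steps: 033qqtqqt → 033qqtqqtqqt → (answer).

033qqtqqtqqtqqt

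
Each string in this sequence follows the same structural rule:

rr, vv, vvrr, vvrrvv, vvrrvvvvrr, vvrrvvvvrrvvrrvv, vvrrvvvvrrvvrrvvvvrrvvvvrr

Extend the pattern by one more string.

vvrrvvvvrrvvrrvvvvrrvvvvrrvvrrvvvvrrvvrrvv

This is a Fibonacci-style word recurrence s(k) = s(k−1)·s(k−2): e.g. vv·rr = vvrr.
The next term joins vvrrvvvvrrvvrrvvvvrrvvvvrr and vvrrvvvvrrvvrrvv.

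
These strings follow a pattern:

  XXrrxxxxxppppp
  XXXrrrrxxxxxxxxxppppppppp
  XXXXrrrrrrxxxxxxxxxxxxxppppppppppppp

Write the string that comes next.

Each string has the form X^{n+1} r^{2n} x^{4n+1} p^{4n+1} (n = 1, 2, …).
Setting n = 4 gives 5, 8, 17, 17 characters in each block.

XXXXXrrrrrrrrxxxxxxxxxxxxxxxxxppppppppppppppppp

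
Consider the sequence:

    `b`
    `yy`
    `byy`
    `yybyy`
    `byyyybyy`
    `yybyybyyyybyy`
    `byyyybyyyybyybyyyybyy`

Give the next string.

yybyybyyyybyybyyyybyyyybyybyyyybyy

This is a Fibonacci-style word recurrence s(k) = s(k−2)·s(k−1): e.g. b·yy = byy.
So term 8 is yybyybyyyybyy·byyyybyyyybyybyyyybyy.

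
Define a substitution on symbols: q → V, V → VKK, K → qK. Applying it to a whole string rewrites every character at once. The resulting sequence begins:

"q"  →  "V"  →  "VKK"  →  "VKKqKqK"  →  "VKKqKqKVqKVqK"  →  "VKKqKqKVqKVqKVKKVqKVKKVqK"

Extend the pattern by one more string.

Rewriting the 25 symbols of VKKqKqKVqKVqKVKKVqKVKKVqK one by one yields VKK qK qK V qK V qK VKK V qK VKK V qK VKK qK qK VKK V qK VKK qK qK VKK V qK; concatenated:

VKKqKqKVqKVqKVKKVqKVKKVqKVKKqKqKVKKVqKVKKqKqKVKKVqK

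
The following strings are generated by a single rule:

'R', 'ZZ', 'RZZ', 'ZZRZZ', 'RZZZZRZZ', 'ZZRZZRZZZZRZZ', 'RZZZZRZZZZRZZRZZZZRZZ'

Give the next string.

ZZRZZRZZZZRZZRZZZZRZZZZRZZRZZZZRZZ

From term 3 onward, concatenate the second-to-last term with the last: R·ZZ = RZZ, ZZ·RZZ = ZZRZZ, …
So term 8 is ZZRZZRZZZZRZZ·RZZZZRZZZZRZZRZZZZRZZ.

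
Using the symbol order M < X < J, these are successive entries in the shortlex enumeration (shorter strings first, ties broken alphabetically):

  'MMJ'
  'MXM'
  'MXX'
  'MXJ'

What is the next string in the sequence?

The successor of MXJ increments the rightmost position that isn't already J and resets every position after it to M.

MJM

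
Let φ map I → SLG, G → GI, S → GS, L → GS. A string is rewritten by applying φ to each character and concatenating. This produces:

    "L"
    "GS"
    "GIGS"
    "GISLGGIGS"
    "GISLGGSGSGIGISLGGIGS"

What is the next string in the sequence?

Rewriting the 20 symbols of GISLGGSGSGIGISLGGIGS one by one yields GI SLG GS GS GI GI GS GI GS GI SLG GI SLG GS GS GI GI SLG GI GS; concatenated:

GISLGGSGSGIGIGSGIGSGISLGGISLGGSGSGIGISLGGIGS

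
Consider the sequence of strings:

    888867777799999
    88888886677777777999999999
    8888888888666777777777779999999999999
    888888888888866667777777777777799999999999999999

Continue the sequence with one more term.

Reading off run lengths: 8 runs 4, 7, 10, 13; 6 runs 1, 2, 3, 4; 7 runs 5, 8, 11, 14; 9 runs 5, 9, 13, 17 — each is linear in n (n = 1, 2, …).
For the next term, n = 5, so the run lengths are 16, 5, 17, 21.

88888888888888886666677777777777777777999999999999999999999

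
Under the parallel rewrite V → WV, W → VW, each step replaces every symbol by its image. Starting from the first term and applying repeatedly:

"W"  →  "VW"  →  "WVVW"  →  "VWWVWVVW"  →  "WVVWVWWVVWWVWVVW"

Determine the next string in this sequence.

VWWVWVVWWVVWVWWVWVVWVWWVVWWVWVVW

φ(WVVWVWWVVWWVWVVW) expands symbol-by-symbol to VW WV WV VW WV VW VW WV WV VW VW WV VW WV WV VW; joining the 16 pieces gives the next term.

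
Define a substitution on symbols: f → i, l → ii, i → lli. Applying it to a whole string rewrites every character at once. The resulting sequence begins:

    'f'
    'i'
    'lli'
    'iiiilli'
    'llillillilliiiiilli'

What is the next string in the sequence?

iiiilliiiiilliiiiilliiiiillillillillilliiiiilli

Replace each of the 19 characters of llillillilliiiiilli in place — ii ii lli ii ii lli ii ii lli ii ii lli lli lli lli lli ii ii lli — and concatenate.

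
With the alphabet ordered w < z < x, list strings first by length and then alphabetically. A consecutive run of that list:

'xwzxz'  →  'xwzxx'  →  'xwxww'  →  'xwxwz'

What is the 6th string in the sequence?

xwxzw

Advancing 2 positions from xwxwz through xwxwz → xwxwx reaches term 6.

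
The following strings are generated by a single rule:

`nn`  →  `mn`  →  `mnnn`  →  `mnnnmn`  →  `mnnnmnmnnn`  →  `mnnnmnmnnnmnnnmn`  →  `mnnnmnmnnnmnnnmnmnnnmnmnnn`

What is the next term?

mnnnmnmnnnmnnnmnmnnnmnmnnnmnnnmnmnnnmnnnmn

This is a Fibonacci-style word recurrence s(k) = s(k−1)·s(k−2): e.g. mn·nn = mnnn.
Continuing: mnnnmnmnnnmnnnmnmnnnmnmnnn · mnnnmnmnnnmnnnmn gives term 8.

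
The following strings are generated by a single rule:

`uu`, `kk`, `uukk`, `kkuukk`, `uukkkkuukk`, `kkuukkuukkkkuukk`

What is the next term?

uukkkkuukkkkuukkuukkkkuukk

This is a Fibonacci-style word recurrence s(k) = s(k−2)·s(k−1): e.g. uu·kk = uukk.
The next term joins uukkkkuukk and kkuukkuukkkkuukk.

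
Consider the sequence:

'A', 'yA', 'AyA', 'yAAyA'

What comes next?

Each term (from the third on) is the two preceding terms concatenated in order: term 3 = A·yA = AyA.
So term 5 is AyA·yAAyA.

AyAyAAyA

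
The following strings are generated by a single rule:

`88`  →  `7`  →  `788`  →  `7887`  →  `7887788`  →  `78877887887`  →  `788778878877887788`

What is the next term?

78877887887788778878877887887

From term 3 onward, concatenate the last term with the second-to-last: 7·88 = 788, 788·7 = 7887, …
Continuing: 788778878877887788 · 78877887887 gives term 8.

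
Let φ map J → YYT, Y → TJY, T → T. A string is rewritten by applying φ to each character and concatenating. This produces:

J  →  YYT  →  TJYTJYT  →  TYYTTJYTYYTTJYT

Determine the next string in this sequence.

Applying the rule to each of the 15 symbols of TYYTTJYTYYTTJYT gives the pieces T TJY TJY T T YYT TJY T TJY TJY T T YYT TJY T, which concatenate to the answer.

TTJYTJYTTYYTTJYTTJYTJYTTYYTTJYT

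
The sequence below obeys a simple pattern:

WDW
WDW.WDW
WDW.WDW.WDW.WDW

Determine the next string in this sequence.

Every step duplicates the string with '.' between the halves.
Doubling WDW.WDW.WDW.WDW with '.' between the halves:

WDW.WDW.WDW.WDW.WDW.WDW.WDW.WDW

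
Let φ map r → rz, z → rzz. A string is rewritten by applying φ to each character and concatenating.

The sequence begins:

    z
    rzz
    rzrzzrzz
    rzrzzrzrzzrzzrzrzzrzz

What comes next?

rzrzzrzrzzrzzrzrzzrzrzzrzzrzrzzrzzrzrzzrzrzzrzzrzrzzrzz

Replace each of the 21 characters of rzrzzrzrzzrzzrzrzzrzz in place — rz rzz rz rzz rzz rz rzz rz rzz rzz rz rzz rzz rz rzz rz rzz rzz rz rzz rzz — and concatenate.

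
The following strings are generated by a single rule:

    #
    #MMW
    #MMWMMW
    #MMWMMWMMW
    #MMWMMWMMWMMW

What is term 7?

#MMWMMWMMWMMWMMWMMW

The strings grow by a fixed suffix MMW each time.
From #MMWMMWMMWMMW, 2 further steps: #MMWMMWMMWMMW → #MMWMMWMMWMMWMMW → (answer).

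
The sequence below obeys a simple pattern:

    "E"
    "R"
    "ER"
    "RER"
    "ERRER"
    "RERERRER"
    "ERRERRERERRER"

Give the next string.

Each term (from the third on) is the two preceding terms concatenated in order: term 3 = E·R = ER.
So term 8 is RERERRER·ERRERRERERRER.

RERERRERERRERRERERRER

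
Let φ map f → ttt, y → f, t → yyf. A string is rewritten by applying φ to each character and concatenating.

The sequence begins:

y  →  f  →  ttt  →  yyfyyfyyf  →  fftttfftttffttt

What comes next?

Applying the rule to each of the 15 symbols of fftttfftttffttt gives the pieces ttt ttt yyf yyf yyf ttt ttt yyf yyf yyf ttt ttt yyf yyf yyf, which concatenate to the answer.

ttttttyyfyyfyyfttttttyyfyyfyyfttttttyyfyyfyyf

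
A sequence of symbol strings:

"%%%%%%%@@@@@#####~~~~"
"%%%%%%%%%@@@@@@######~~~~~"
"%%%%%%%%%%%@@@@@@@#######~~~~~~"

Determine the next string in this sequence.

%%%%%%%%%%%%%@@@@@@@@########~~~~~~~

The n-th term is 2n+1 %'s then n+2 @'s then n+2 #'s then n+1 ~'s, where the shown terms are n = 3, 4, 5.
At n = 6 the blocks have lengths 13, 8, 8, 7.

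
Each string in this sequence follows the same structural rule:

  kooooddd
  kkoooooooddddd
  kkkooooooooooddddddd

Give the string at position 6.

kkkkkkoooooooooooooooooooddddddddddddd

Each string has the form k^{n} o^{3n+1} d^{2n+1} (n = 1, 2, …).
At n = 6 the blocks have lengths 6, 19, 13.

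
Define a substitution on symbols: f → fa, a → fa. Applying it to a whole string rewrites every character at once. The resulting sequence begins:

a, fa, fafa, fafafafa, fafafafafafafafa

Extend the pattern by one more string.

fafafafafafafafafafafafafafafafa

φ(fafafafafafafafa) expands symbol-by-symbol to fa fa fa fa fa fa fa fa fa fa fa fa fa fa fa fa; joining the 16 pieces gives the next term.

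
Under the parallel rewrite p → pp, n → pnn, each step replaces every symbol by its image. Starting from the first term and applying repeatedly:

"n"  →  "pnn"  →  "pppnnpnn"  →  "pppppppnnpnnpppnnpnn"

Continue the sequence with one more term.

pppppppppppppppnnpnnpppnnpnnpppppppnnpnnpppnnpnn

Applying the rule to each of the 20 symbols of pppppppnnpnnpppnnpnn gives the pieces pp pp pp pp pp pp pp pnn pnn pp pnn pnn pp pp pp pnn pnn pp pnn pnn, which concatenate to the answer.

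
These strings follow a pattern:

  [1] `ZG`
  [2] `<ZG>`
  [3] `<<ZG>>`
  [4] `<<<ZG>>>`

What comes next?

Each term wraps the previous one in < on the left and > on the right.
Applying this once more to <<<ZG>>>:

<<<<ZG>>>>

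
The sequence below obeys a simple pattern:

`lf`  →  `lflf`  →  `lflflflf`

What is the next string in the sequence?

lflflflflflflflf

Each string is two copies of the previous one concatenated.
One more doubling of lflflflf gives the answer.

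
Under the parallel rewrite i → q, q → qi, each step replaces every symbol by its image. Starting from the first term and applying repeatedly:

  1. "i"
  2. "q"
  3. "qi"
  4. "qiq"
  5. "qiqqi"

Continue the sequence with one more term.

Apply φ to qiqqi symbol by symbol: q→qi, i→q, q→qi, q→qi, i→q; joined: qi q qi qi q.

qiqqiqiq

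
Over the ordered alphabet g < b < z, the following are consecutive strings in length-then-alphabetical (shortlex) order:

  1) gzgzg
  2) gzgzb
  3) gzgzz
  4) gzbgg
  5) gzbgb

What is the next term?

gzbgz

The successor of gzbgb increments the rightmost position that isn't already z and resets every position after it to g.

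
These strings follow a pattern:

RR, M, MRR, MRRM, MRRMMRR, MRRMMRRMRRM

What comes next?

MRRMMRRMRRMMRRMMRR

Each term (from the third on) is the previous term followed by the one before it: term 3 = M·RR = MRR.
Continuing: MRRMMRRMRRM · MRRMMRR gives term 7.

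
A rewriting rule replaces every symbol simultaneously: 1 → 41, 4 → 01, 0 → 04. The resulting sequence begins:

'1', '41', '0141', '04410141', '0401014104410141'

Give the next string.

04010441044101410401014104410141

Replace each of the 16 characters of 0401014104410141 in place — 04 01 04 41 04 41 01 41 04 01 01 41 04 41 01 41 — and concatenate.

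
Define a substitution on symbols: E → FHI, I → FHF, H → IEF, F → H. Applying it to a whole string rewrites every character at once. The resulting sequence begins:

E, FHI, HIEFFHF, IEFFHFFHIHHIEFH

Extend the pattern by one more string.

Applying the rule to each of the 15 symbols of IEFFHFFHIHHIEFH gives the pieces FHF FHI H H IEF H H IEF FHF IEF IEF FHF FHI H IEF, which concatenate to the answer.

FHFFHIHHIEFHHIEFFHFIEFIEFFHFFHIHIEF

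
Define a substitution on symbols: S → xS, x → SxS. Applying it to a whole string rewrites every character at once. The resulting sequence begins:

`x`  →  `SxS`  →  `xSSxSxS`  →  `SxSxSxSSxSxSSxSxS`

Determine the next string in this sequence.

xSSxSxSSxSxSSxSxSxSSxSxSSxSxSxSSxSxSSxSxS

Replace each of the 17 characters of SxSxSxSSxSxSSxSxS in place — xS SxS xS SxS xS SxS xS xS SxS xS SxS xS xS SxS xS SxS xS — and concatenate.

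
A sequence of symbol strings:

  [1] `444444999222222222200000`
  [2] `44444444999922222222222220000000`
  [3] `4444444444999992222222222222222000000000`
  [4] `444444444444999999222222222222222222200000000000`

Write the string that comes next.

Each string has the form 4^{2n} 9^{n} 2^{3n+1} 0^{2n-1}, where the shown terms are n = 3, 4, 5, 6.
At n = 7 the blocks have lengths 14, 7, 22, 13.

44444444444444999999922222222222222222222220000000000000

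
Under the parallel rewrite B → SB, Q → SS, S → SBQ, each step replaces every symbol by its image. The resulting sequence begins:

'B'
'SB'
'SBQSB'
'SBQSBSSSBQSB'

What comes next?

Expanding SBQSBSSSBQSB: S→SBQ, B→SB, Q→SS, S→SBQ, B→SB, S→SBQ, S→SBQ, S→SBQ, B→SB, Q→SS, S→SBQ, B→SB. Concatenated: SBQ SB SS SBQ SB SBQ SBQ SBQ SB SS SBQ SB.

SBQSBSSSBQSBSBQSBQSBQSBSSSBQSB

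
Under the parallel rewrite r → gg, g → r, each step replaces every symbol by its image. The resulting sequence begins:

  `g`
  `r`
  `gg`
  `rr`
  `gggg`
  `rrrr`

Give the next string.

Rewriting each symbol of rrrr: r→gg, r→gg, r→gg, r→gg, which concatenates to gg gg gg gg.

gggggggg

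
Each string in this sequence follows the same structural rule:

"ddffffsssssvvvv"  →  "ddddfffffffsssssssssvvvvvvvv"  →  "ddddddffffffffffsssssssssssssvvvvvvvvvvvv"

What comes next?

ddddddddfffffffffffffsssssssssssssssssvvvvvvvvvvvvvvvv

Reading off run lengths: d runs 2, 4, 6; f runs 4, 7, 10; s runs 5, 9, 13; v runs 4, 8, 12 — each is linear in n (n = 1, 2, …).
At n = 4 the blocks have lengths 8, 13, 17, 16.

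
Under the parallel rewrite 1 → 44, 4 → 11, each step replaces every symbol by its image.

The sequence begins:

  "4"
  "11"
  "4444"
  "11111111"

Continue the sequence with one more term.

4444444444444444

Rewriting each symbol of 11111111: 1→44, 1→44, 1→44, 1→44, 1→44, 1→44, 1→44, 1→44, which concatenates to 44 44 44 44 44 44 44 44.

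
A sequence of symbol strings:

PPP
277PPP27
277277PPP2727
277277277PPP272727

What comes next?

277277277277PPP27272727

s(k+1) = 277·s(k)·27, so each term gains 277 as a prefix and 27 as a suffix.
One more step from 277277277PPP272727 gives the answer.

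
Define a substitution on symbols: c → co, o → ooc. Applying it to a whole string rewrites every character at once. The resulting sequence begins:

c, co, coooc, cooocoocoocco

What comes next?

Replace each of the 13 characters of cooocoocoocco in place — co ooc ooc ooc co ooc ooc co ooc ooc co co ooc — and concatenate.

cooocoocooccooocooccooocooccocoooc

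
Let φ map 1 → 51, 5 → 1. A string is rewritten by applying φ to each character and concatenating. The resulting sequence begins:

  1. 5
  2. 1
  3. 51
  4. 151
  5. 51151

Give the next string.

15151151

Expanding 51151: 5→1, 1→51, 1→51, 5→1, 1→51. Concatenated: 1 51 51 1 51.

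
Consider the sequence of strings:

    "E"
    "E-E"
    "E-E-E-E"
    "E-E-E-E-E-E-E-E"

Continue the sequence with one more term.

s(k+1) = s(k)·-·s(k) — each term doubles the last with '-' between the halves.
Doubling E-E-E-E-E-E-E-E with '-' between the halves:

E-E-E-E-E-E-E-E-E-E-E-E-E-E-E-E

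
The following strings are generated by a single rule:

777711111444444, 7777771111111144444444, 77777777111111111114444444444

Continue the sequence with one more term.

The n-th term is 2n 7's then 3n-1 1's then 2n+2 4's, where the shown terms are n = 2, 3, 4.
At n = 5 the blocks have lengths 10, 14, 12.

777777777711111111111111444444444444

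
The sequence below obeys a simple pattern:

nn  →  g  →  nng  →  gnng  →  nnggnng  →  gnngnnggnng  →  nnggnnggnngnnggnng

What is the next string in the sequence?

From term 3 onward, concatenate the second-to-last term with the last: nn·g = nng, g·nng = gnng, …
The next term joins gnngnnggnng and nnggnnggnngnnggnng.

gnngnnggnngnnggnnggnngnnggnng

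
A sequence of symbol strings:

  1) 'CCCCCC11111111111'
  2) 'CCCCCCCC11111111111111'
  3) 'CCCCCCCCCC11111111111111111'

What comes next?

Each string has the form C^{2n} 1^{3n+2}, where the shown terms are n = 3, 4, 5.
At n = 6 the blocks have lengths 12, 20.

CCCCCCCCCCCC11111111111111111111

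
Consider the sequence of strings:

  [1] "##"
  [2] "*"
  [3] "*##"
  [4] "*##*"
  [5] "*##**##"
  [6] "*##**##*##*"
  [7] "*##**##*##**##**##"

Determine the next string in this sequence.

Each term (from the third on) is the previous term followed by the one before it: term 3 = *·## = *##.
Continuing: *##**##*##**##**## · *##**##*##* gives term 8.

*##**##*##**##**##*##**##*##*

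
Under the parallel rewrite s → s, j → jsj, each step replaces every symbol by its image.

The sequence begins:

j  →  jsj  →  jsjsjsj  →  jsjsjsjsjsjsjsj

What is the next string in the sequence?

Replace each of the 15 characters of jsjsjsjsjsjsjsj in place — jsj s jsj s jsj s jsj s jsj s jsj s jsj s jsj — and concatenate.

jsjsjsjsjsjsjsjsjsjsjsjsjsjsjsj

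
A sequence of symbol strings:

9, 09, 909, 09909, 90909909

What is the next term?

0990990909909

From term 3 onward, concatenate the second-to-last term with the last: 9·09 = 909, 09·909 = 09909, …
So term 6 is 09909·90909909.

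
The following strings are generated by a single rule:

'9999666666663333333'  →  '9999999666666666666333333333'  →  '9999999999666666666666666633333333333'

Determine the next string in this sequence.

Term n consists of 3n-2 9's, followed by 4n 6's, followed by 2n+3 3's, where the shown terms are n = 2, 3, 4.
Setting n = 5 gives 13, 20, 13 characters in each block.

9999999999999666666666666666666663333333333333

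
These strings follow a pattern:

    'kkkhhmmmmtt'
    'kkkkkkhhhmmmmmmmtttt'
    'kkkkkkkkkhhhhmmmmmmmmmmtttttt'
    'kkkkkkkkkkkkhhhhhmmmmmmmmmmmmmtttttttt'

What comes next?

The n-th term is 3n k's then n+1 h's then 3n+1 m's then 2n t's (n = 1, 2, …).
For the next term, n = 5, so the run lengths are 15, 6, 16, 10.

kkkkkkkkkkkkkkkhhhhhhmmmmmmmmmmmmmmmmtttttttttt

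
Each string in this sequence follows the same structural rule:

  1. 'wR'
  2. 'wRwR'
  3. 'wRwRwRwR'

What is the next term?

Each string is two copies of the previous one concatenated.
So the next term is two copies of wRwRwRwR.

wRwRwRwRwRwRwRwR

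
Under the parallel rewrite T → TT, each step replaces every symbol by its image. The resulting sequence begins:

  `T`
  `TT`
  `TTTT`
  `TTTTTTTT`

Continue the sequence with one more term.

Apply φ to TTTTTTTT symbol by symbol: T→TT, T→TT, T→TT, T→TT, T→TT, T→TT, T→TT, T→TT; joined: TT TT TT TT TT TT TT TT.

TTTTTTTTTTTTTTTT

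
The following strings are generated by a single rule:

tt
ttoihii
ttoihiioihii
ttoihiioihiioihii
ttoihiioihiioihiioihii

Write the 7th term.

The strings grow by a fixed suffix oihii each time.
From ttoihiioihiioihiioihii, 2 further steps: ttoihiioihiioihiioihii → ttoihiioihiioihiioihiioihii → (answer).

ttoihiioihiioihiioihiioihiioihii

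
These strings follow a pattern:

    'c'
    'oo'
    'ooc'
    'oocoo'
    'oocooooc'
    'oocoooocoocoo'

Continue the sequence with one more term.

This is a Fibonacci-style word recurrence s(k) = s(k−1)·s(k−2): e.g. oo·c = ooc.
The next term joins oocoooocoocoo and oocooooc.

oocoooocoocoooocooooc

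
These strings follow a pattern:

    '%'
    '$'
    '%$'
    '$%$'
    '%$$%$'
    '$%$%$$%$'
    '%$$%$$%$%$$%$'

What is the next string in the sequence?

$%$%$$%$%$$%$$%$%$$%$

This is a Fibonacci-style word recurrence s(k) = s(k−2)·s(k−1): e.g. %·$ = %$.
Continuing: $%$%$$%$ · %$$%$$%$%$$%$ gives term 8.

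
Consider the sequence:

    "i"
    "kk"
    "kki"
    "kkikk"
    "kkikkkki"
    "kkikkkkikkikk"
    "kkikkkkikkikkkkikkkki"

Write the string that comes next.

kkikkkkikkikkkkikkkkikkikkkkikkikk

Each term (from the third on) is the previous term followed by the one before it: term 3 = kk·i = kki.
So term 8 is kkikkkkikkikkkkikkkki·kkikkkkikkikk.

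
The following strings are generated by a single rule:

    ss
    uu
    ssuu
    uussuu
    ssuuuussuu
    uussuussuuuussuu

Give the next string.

This is a Fibonacci-style word recurrence s(k) = s(k−2)·s(k−1): e.g. ss·uu = ssuu.
So term 7 is ssuuuussuu·uussuussuuuussuu.

ssuuuussuuuussuussuuuussuu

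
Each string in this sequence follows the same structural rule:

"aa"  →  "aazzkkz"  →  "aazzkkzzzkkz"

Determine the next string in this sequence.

Every step adds zzkkz to the end: s(k+1) = s(k)·zzkkz.
Applying this once more to aazzkkzzzkkz:

aazzkkzzzkkzzzkkz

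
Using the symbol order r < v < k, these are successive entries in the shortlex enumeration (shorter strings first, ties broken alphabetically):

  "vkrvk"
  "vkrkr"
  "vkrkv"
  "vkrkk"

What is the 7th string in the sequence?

vkvrk

Advancing 3 positions from vkrkk through vkrkk → vkvrr → vkvrv reaches term 7.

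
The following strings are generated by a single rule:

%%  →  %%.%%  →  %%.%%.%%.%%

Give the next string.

Every step duplicates the string with '.' between the halves.
So the next term is two copies of %%.%%.%%.%% with '.' between the halves.

%%.%%.%%.%%.%%.%%.%%.%%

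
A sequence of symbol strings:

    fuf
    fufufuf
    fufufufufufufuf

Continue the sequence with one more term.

Each string is two copies of the previous one joined by 'u'.
Doubling fufufufufufufuf with 'u' between the halves:

fufufufufufufufufufufufufufufuf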